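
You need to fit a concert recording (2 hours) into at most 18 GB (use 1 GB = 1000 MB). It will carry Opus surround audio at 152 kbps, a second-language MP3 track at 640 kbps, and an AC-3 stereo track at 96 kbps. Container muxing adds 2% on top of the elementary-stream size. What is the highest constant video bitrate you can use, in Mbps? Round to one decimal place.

18.7 Mbps

Budget: 18 GB = 144000.0 Mb.
Stream payload after overhead: 144000.0 / 1.02 = 141176.5 Mb.
2 h = 7200 s
Total bitrate budget: 141176.5 Mb / 7200 s = 19.608 Mbps.
Audio total: 152 + 640 + 96 = 888 kbps = 0.888 Mbps.
Video: 19.608 − 0.888 = 18.720 Mbps.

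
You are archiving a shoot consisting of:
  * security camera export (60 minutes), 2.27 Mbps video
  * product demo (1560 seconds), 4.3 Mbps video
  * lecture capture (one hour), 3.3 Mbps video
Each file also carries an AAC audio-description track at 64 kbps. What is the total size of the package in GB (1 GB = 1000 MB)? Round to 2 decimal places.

3.42 GB

Audio: 64 kbps = 0.064 Mbps.
security camera export: 2.334 Mbps × 3600 s = 8402.4 Mb
product demo: 4.364 Mbps × 1560 s = 6807.8 Mb
lecture capture: 3.364 Mbps × 3600 s = 12110.4 Mb
Total: 27320.6 Mb = 3415.1 MB.
= 3.415 GB.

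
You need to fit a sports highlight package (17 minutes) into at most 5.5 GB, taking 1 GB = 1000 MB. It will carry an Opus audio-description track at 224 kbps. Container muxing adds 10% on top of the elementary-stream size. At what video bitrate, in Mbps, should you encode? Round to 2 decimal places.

Budget: 5.5 GB = 44000.0 Mb.
Stream payload after overhead: 44000.0 / 1.10 = 40000.0 Mb.
17 min = 1020 s
Total bitrate budget: 40000.0 Mb / 1020 s = 39.216 Mbps.
Audio: 224 kbps = 0.224 Mbps.
Video: 39.216 − 0.224 = 38.992 Mbps.

38.99 Mbps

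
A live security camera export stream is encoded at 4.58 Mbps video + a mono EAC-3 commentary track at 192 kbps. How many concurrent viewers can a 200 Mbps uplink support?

41

Audio: 192 kbps = 0.192 Mbps.
Per-viewer media rate: 4.772 Mbps.
200 Mbps = 200.0 Mbps; 200.0 / 4.772 = 41.91 → 41 viewers.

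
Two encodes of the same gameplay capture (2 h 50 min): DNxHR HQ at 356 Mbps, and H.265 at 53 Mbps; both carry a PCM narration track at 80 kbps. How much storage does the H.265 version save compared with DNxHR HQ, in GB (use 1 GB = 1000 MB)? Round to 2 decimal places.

2 h 50 min = 170 min = 10200 s
Audio: 80 kbps = 0.080 Mbps.
DNxHR HQ: 356.080 Mbps × 10200 s = 3632016.0 Mb = 454.002 GB.
H.265: 53.080 Mbps × 10200 s = 541416.0 Mb = 67.677 GB.
Saving: 454.002 − 67.677 = 386.325 GB.

386.33 GB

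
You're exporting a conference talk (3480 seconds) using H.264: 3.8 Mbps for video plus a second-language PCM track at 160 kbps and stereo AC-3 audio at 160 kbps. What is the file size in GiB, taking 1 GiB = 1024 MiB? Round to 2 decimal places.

1.67 GiB

Audio total: 160 + 160 = 320 kbps = 0.320 Mbps.
Total bitrate: 3.8 + 0.320 = 4.120 Mbps.
Stream data: 4.120 Mbps × 3480 s = 14337.6 Mb.
14,338 Mb = 1,792,200,000 bytes ÷ 1,073,741,824 = 1.669 GiB.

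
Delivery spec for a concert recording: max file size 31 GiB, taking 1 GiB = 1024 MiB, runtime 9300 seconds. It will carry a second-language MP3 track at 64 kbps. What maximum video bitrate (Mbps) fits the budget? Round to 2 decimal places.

28.57 Mbps

Budget: 31 GiB = 266288.0 Mb.
Total bitrate budget: 266288.0 Mb / 9300 s = 28.633 Mbps.
Audio: 64 kbps = 0.064 Mbps.
Video: 28.633 − 0.064 = 28.569 Mbps.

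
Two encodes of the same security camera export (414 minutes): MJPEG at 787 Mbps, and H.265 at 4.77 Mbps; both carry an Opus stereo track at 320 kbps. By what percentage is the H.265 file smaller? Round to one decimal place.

414 min = 24840 s
Audio: 320 kbps = 0.320 Mbps.
MJPEG: 787.320 Mbps × 24840 s = 19557028.8 Mb = 2444.629 GB.
H.265: 5.090 Mbps × 24840 s = 126435.6 Mb = 15.804 GB.
Reduction: (1 − 15.804/2444.629) × 100 = 99.35%.

99.4%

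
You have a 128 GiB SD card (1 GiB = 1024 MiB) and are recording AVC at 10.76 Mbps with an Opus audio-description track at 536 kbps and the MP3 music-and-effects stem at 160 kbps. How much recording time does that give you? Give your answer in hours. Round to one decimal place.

Audio total: 536 + 160 = 696 kbps = 0.696 Mbps.
Total bitrate: 10.76 + 0.696 = 11.456 Mbps.
Capacity: 128 GiB = 1,099,512 Mb.
Recording time: 1,099,512 / 11.456 = 95,977 s ≈ 26.7 hours.

26.7 hours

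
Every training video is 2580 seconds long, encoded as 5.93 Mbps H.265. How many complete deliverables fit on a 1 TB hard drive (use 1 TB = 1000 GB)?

Per item: 5.930 Mbps × 2580 s = 15,299 Mb = 1,912 MB.
Capacity: 1 TB = 8,000,000 Mb; 522.90 items → 522 complete.

522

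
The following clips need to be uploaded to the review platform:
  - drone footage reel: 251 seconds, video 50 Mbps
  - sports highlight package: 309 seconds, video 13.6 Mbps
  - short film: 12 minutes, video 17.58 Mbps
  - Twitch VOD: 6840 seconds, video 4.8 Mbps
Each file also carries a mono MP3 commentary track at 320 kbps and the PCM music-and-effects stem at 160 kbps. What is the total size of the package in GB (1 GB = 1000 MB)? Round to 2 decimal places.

Audio total: 320 + 160 = 480 kbps = 0.480 Mbps.
drone footage reel: 50.480 Mbps × 251 s = 12670.5 Mb
sports highlight package: 14.080 Mbps × 309 s = 4350.7 Mb
short film: 18.060 Mbps × 720 s = 13003.2 Mb
Twitch VOD: 5.280 Mbps × 6840 s = 36115.2 Mb
Total: 66139.6 Mb = 8267.5 MB.
= 8.267 GB.

8.27 GB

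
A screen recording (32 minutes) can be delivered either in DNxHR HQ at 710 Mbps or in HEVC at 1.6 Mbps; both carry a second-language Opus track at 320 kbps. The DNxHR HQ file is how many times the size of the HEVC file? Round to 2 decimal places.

369.96

32 min = 1920 s
Audio: 320 kbps = 0.320 Mbps.
DNxHR HQ: 710.320 Mbps × 1920 s = 1363814.4 Mb = 170.477 GB.
HEVC: 1.920 Mbps × 1920 s = 3686.4 Mb = 0.461 GB.
Ratio: 170.477 / 0.461 = 369.958.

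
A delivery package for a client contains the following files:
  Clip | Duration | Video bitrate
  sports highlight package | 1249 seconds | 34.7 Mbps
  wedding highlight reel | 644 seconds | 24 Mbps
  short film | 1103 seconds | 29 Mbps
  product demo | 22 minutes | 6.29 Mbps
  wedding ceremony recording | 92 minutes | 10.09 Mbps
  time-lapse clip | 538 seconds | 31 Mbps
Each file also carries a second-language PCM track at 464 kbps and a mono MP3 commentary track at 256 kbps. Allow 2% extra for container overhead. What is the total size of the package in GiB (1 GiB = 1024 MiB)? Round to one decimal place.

21.2 GiB

Audio total: 464 + 256 = 720 kbps = 0.720 Mbps.
sports highlight package: 35.420 Mbps × 1249 s × 1.02 = 45124.4 Mb
wedding highlight reel: 24.720 Mbps × 644 s × 1.02 = 16238.1 Mb
short film: 29.720 Mbps × 1103 s × 1.02 = 33436.8 Mb
product demo: 7.010 Mbps × 1320 s × 1.02 = 9438.3 Mb
wedding ceremony recording: 10.810 Mbps × 5520 s × 1.02 = 60864.6 Mb
time-lapse clip: 31.720 Mbps × 538 s × 1.02 = 17406.7 Mb
Total: 182508.8 Mb = 22813.6 MB.
= 21.25 GiB.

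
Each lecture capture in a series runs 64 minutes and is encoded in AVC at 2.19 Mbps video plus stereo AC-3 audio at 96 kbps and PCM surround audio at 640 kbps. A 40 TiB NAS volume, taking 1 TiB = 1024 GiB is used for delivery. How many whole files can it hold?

31314

64 min = 3840 s
Audio total: 96 + 640 = 736 kbps = 0.736 Mbps.
Total bitrate: 2.926 Mbps.
Per item: 2.926 Mbps × 3840 s = 11,236 Mb = 1,404 MB.
Capacity: 40 TiB = 351,843,721 Mb; 31314.41 items → 31314 complete.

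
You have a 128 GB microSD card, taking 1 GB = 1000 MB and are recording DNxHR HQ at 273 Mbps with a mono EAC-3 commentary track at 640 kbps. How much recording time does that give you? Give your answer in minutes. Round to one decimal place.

62.4 minutes

Audio: 640 kbps = 0.640 Mbps.
Total bitrate: 273 + 0.640 = 273.640 Mbps.
Capacity: 128 GB = 1,024,000 Mb.
Recording time: 1,024,000 / 273.640 = 3,742 s ≈ 62.4 minutes.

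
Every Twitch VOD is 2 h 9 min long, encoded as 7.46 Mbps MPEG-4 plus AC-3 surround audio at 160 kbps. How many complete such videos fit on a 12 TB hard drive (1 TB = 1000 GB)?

2 h 9 min = 129 min = 7740 s
Audio: 160 kbps = 0.160 Mbps.
Total bitrate: 7.620 Mbps.
Per item: 7.620 Mbps × 7740 s = 58,979 Mb = 7,372 MB.
Capacity: 12 TB = 96,000,000 Mb; 1627.70 items → 1627 complete.

1627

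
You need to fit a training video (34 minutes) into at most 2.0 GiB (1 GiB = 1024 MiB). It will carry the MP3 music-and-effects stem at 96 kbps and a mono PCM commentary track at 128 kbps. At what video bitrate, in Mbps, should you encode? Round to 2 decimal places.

8.20 Mbps

Budget: 2.0 GiB = 17179.9 Mb.
34 min = 2040 s
Total bitrate budget: 17179.9 Mb / 2040 s = 8.422 Mbps.
Audio total: 96 + 128 = 224 kbps = 0.224 Mbps.
Video: 8.422 − 0.224 = 8.198 Mbps.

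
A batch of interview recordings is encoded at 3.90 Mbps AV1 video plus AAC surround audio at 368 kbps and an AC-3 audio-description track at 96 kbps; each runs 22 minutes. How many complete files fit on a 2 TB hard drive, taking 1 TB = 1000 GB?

22 min = 1320 s
Audio total: 368 + 96 = 464 kbps = 0.464 Mbps.
Total bitrate: 4.364 Mbps.
Per item: 4.364 Mbps × 1320 s = 5,760 Mb = 720.1 MB.
Capacity: 2 TB = 16,000,000 Mb; 2777.55 items → 2777 complete.

2777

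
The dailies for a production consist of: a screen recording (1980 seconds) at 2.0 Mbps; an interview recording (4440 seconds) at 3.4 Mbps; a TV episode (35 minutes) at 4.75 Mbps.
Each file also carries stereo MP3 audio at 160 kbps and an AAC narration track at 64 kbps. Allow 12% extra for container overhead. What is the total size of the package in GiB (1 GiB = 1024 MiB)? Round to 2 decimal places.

Audio total: 160 + 64 = 224 kbps = 0.224 Mbps.
screen recording: 2.224 Mbps × 1980 s × 1.12 = 4931.9 Mb
interview recording: 3.624 Mbps × 4440 s × 1.12 = 18021.4 Mb
TV episode: 4.974 Mbps × 2100 s × 1.12 = 11698.8 Mb
Total: 34652.2 Mb = 4331.5 MB.
= 4.034 GiB.

4.03 GiB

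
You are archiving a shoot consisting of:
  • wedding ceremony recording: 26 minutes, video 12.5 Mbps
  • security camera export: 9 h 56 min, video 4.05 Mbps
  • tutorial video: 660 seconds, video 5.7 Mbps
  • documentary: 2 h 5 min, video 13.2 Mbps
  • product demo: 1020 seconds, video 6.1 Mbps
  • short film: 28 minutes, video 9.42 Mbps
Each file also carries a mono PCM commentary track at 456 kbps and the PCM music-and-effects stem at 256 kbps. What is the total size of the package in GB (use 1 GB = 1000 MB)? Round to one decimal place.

40.4 GB

Audio total: 456 + 256 = 712 kbps = 0.712 Mbps.
wedding ceremony recording: 13.212 Mbps × 1560 s = 20610.7 Mb
security camera export: 4.762 Mbps × 35760 s = 170289.1 Mb
tutorial video: 6.412 Mbps × 660 s = 4231.9 Mb
documentary: 13.912 Mbps × 7500 s = 104340.0 Mb
product demo: 6.812 Mbps × 1020 s = 6948.2 Mb
short film: 10.132 Mbps × 1680 s = 17021.8 Mb
Total: 323441.8 Mb = 40430.2 MB.
= 40.43 GB.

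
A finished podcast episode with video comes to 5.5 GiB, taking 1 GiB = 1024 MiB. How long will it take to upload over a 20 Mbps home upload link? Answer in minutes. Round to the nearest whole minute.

File: 5.5 GiB = 47244.6 Mb.
At 20 Mbps: 47244.6 / 20 = 2362.2 s ≈ 39.4 minutes.

39 minutes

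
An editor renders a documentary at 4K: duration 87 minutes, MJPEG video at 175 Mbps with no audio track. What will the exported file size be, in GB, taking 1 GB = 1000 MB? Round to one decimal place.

114.2 GB

87 min = 5220 s
Total bitrate: 175 Mbps.
Stream data: 175.000 Mbps × 5220 s = 913500.0 Mb.
913,500 Mb ÷ 8 = 114,188 MB → 114.2 GB.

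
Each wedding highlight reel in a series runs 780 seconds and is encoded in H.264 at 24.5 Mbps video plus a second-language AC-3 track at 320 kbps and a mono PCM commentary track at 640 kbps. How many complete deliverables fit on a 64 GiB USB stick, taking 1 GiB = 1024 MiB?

Audio total: 320 + 640 = 960 kbps = 0.960 Mbps.
Total bitrate: 25.460 Mbps.
Per item: 25.460 Mbps × 780 s = 19,859 Mb = 2,482 MB.
Capacity: 64 GiB = 549,756 Mb; 27.68 items → 27 complete.

27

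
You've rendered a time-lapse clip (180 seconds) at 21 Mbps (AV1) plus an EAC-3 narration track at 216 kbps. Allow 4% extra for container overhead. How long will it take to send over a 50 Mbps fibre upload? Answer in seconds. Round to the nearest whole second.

79 seconds

Audio: 216 kbps = 0.216 Mbps.
Total bitrate: 21.216 Mbps.
File: 21.216 Mbps × 180 s = 3818.9 Mb.
With 4% container overhead: ×1.04. → 3971.6 Mb.
At 50 Mbps: 3971.6 / 50 = 79.4 s ≈ 79.4 seconds.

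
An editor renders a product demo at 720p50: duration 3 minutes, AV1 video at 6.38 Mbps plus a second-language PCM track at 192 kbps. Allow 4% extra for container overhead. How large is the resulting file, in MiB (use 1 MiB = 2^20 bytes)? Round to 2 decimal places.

146.66 MiB

3 min = 180 s
Audio: 192 kbps = 0.192 Mbps.
Total bitrate: 6.38 + 0.192 = 6.572 Mbps.
Stream data: 6.572 Mbps × 180 s = 1183.0 Mb.
With 4% container overhead: ×1.04.
1,230 Mb = 153,784,800 bytes ÷ 1,048,576 = 146.7 MiB.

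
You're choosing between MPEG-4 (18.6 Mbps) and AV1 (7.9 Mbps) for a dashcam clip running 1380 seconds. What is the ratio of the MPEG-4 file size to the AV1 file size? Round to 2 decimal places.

MPEG-4: 18.600 Mbps × 1380 s = 25668.0 Mb = 3.208 GB.
AV1: 7.900 Mbps × 1380 s = 10902.0 Mb = 1.363 GB.
Ratio: 3.208 / 1.363 = 2.354.

2.35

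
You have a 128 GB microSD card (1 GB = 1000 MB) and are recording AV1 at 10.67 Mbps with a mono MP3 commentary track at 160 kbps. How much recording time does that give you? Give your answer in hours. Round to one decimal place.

26.3 hours

Audio: 160 kbps = 0.160 Mbps.
Total bitrate: 10.67 + 0.160 = 10.830 Mbps.
Capacity: 128 GB = 1,024,000 Mb.
Recording time: 1,024,000 / 10.830 = 94,552 s ≈ 26.3 hours.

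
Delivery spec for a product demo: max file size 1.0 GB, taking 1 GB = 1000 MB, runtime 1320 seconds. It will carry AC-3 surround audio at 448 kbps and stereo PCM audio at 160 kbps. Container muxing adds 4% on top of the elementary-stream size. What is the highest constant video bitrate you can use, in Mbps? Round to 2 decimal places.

Budget: 1.0 GB = 8000.0 Mb.
Stream payload after overhead: 8000.0 / 1.04 = 7692.3 Mb.
Total bitrate budget: 7692.3 Mb / 1320 s = 5.828 Mbps.
Audio total: 448 + 160 = 608 kbps = 0.608 Mbps.
Video: 5.828 − 0.608 = 5.220 Mbps.

5.22 Mbps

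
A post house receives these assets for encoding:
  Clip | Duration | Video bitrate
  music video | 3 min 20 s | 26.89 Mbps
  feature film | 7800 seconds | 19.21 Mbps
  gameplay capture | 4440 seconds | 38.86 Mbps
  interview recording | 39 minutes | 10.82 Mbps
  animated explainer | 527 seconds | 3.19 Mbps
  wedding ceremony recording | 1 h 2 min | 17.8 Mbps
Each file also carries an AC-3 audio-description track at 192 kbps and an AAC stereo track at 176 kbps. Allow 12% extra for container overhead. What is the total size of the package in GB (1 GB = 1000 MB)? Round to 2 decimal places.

Audio total: 192 + 176 = 368 kbps = 0.368 Mbps.
music video: 27.258 Mbps × 200 s × 1.12 = 6105.8 Mb
feature film: 19.578 Mbps × 7800 s × 1.12 = 171033.4 Mb
gameplay capture: 39.228 Mbps × 4440 s × 1.12 = 195073.0 Mb
interview recording: 11.188 Mbps × 2340 s × 1.12 = 29321.5 Mb
animated explainer: 3.558 Mbps × 527 s × 1.12 = 2100.1 Mb
wedding ceremony recording: 18.168 Mbps × 3720 s × 1.12 = 75695.2 Mb
Total: 479328.9 Mb = 59916.1 MB.
= 59.92 GB.

59.92 GB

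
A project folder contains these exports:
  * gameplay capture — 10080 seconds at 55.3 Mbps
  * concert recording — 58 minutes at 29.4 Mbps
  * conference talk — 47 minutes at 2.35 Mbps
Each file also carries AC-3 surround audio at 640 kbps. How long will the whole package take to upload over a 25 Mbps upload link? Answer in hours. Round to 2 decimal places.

Audio: 640 kbps = 0.640 Mbps.
gameplay capture: 55.940 Mbps × 10080 s = 563875.2 Mb
concert recording: 30.040 Mbps × 3480 s = 104539.2 Mb
conference talk: 2.990 Mbps × 2820 s = 8431.8 Mb
Total: 676846.2 Mb = 84605.8 MB.
At 25 Mbps: 676846.2 / 25 = 27074 s ≈ 7.52 hours.

7.52 hours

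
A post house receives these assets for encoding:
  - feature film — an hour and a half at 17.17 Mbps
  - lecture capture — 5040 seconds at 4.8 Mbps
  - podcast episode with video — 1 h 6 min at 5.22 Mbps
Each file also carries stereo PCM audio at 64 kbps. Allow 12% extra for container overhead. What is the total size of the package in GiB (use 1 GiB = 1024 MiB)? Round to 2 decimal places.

Audio: 64 kbps = 0.064 Mbps.
feature film: 17.234 Mbps × 5400 s × 1.12 = 104231.2 Mb
lecture capture: 4.864 Mbps × 5040 s × 1.12 = 27456.3 Mb
podcast episode with video: 5.284 Mbps × 3960 s × 1.12 = 23435.6 Mb
Total: 155123.1 Mb = 19390.4 MB.
= 18.06 GiB.

18.06 GiB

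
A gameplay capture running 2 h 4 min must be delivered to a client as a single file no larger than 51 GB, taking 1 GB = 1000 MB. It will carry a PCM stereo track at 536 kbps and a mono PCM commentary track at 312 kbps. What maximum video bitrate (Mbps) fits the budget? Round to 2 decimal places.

53.99 Mbps

Budget: 51 GB = 408000.0 Mb.
2 h 4 min = 124 min = 7440 s
Total bitrate budget: 408000.0 Mb / 7440 s = 54.839 Mbps.
Audio total: 536 + 312 = 848 kbps = 0.848 Mbps.
Video: 54.839 − 0.848 = 53.991 Mbps.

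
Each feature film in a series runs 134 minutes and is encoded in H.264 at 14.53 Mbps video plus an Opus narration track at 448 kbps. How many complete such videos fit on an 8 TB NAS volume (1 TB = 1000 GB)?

531

134 min = 8040 s
Audio: 448 kbps = 0.448 Mbps.
Total bitrate: 14.978 Mbps.
Per item: 14.978 Mbps × 8040 s = 120,423 Mb = 15,053 MB.
Capacity: 8 TB = 64,000,000 Mb; 531.46 items → 531 complete.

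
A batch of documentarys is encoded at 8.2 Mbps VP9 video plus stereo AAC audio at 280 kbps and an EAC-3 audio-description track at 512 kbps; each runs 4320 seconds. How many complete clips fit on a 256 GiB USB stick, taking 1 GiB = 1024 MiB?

56

Audio total: 280 + 512 = 792 kbps = 0.792 Mbps.
Total bitrate: 8.992 Mbps.
Per item: 8.992 Mbps × 4320 s = 38,845 Mb = 4,856 MB.
Capacity: 256 GiB = 2,199,023 Mb; 56.61 items → 56 complete.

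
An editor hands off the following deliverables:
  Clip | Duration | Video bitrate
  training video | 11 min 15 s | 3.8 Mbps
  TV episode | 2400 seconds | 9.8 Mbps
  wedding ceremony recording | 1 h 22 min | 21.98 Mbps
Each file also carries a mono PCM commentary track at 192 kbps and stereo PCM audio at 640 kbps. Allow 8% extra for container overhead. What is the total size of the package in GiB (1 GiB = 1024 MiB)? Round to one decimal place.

17.7 GiB

Audio total: 192 + 640 = 832 kbps = 0.832 Mbps.
training video: 4.632 Mbps × 675 s × 1.08 = 3376.7 Mb
TV episode: 10.632 Mbps × 2400 s × 1.08 = 27558.1 Mb
wedding ceremony recording: 22.812 Mbps × 4920 s × 1.08 = 121213.8 Mb
Total: 152148.7 Mb = 19018.6 MB.
= 17.71 GiB.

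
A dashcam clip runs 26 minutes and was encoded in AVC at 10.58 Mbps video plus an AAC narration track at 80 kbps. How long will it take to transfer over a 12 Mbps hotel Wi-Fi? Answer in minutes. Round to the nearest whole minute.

23 minutes

26 min = 1560 s
Audio: 80 kbps = 0.080 Mbps.
Total bitrate: 10.660 Mbps.
File: 10.660 Mbps × 1560 s = 16629.6 Mb.
At 12 Mbps: 16629.6 / 12 = 1385.8 s ≈ 23.1 minutes.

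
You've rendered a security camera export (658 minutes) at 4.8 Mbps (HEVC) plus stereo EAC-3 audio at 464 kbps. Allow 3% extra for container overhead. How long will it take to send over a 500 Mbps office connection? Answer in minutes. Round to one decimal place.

7.1 minutes

658 min = 39480 s
Audio: 464 kbps = 0.464 Mbps.
Total bitrate: 5.264 Mbps.
File: 5.264 Mbps × 39480 s = 207822.7 Mb.
With 3% container overhead: ×1.03. → 214057.4 Mb.
At 500 Mbps: 214057.4 / 500 = 428.1 s ≈ 7.14 minutes.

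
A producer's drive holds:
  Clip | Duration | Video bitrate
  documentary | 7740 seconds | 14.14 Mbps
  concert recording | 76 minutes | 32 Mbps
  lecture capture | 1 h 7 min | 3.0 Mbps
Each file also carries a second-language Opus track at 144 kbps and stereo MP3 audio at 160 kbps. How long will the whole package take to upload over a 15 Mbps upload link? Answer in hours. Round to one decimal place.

Audio total: 144 + 160 = 304 kbps = 0.304 Mbps.
documentary: 14.444 Mbps × 7740 s = 111796.6 Mb
concert recording: 32.304 Mbps × 4560 s = 147306.2 Mb
lecture capture: 3.304 Mbps × 4020 s = 13282.1 Mb
Total: 272384.9 Mb = 34048.1 MB.
At 15 Mbps: 272384.9 / 15 = 18159 s ≈ 5.04 hours.

5.0 hours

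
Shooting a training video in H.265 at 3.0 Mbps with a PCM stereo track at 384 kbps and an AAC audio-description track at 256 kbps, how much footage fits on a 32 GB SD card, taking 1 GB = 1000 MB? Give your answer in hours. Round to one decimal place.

19.5 hours

Audio total: 384 + 256 = 640 kbps = 0.640 Mbps.
Total bitrate: 3.0 + 0.640 = 3.640 Mbps.
Capacity: 32 GB = 256,000 Mb.
Recording time: 256,000 / 3.640 = 70,330 s ≈ 19.5 hours.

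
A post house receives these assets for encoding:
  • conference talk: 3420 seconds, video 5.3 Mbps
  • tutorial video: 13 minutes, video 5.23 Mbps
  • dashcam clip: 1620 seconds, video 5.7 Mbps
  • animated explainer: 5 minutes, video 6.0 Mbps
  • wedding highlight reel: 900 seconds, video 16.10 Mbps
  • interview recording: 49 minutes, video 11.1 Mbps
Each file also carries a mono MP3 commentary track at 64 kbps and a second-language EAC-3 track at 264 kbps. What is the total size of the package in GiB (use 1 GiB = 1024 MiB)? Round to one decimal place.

Audio total: 64 + 264 = 328 kbps = 0.328 Mbps.
conference talk: 5.628 Mbps × 3420 s = 19247.8 Mb
tutorial video: 5.558 Mbps × 780 s = 4335.2 Mb
dashcam clip: 6.028 Mbps × 1620 s = 9765.4 Mb
animated explainer: 6.328 Mbps × 300 s = 1898.4 Mb
wedding highlight reel: 16.428 Mbps × 900 s = 14785.2 Mb
interview recording: 11.428 Mbps × 2940 s = 33598.3 Mb
Total: 83630.3 Mb = 10453.8 MB.
= 9.736 GiB.

9.7 GiB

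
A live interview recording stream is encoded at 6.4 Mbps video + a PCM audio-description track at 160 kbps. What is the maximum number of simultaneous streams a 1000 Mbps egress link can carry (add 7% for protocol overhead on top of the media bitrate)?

Audio: 160 kbps = 0.160 Mbps.
Per-viewer media rate: 6.560 Mbps.
On the wire with 7% overhead: 7.019 Mbps.
1000 Mbps = 1,000 Mbps; 1,000 / 7.019 = 142.47 → 142 viewers.

142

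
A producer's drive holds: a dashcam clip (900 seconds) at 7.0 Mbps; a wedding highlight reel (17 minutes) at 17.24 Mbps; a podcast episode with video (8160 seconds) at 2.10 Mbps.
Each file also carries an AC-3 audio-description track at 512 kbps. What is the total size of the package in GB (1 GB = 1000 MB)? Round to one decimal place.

Audio: 512 kbps = 0.512 Mbps.
dashcam clip: 7.512 Mbps × 900 s = 6760.8 Mb
wedding highlight reel: 17.752 Mbps × 1020 s = 18107.0 Mb
podcast episode with video: 2.612 Mbps × 8160 s = 21313.9 Mb
Total: 46181.8 Mb = 5772.7 MB.
= 5.773 GB.

5.8 GB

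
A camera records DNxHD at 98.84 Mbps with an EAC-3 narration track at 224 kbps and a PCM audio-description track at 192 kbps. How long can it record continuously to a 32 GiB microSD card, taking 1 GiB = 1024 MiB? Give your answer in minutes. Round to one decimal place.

46.2 minutes

Audio total: 224 + 192 = 416 kbps = 0.416 Mbps.
Total bitrate: 98.84 + 0.416 = 99.256 Mbps.
Capacity: 32 GiB = 274,878 Mb.
Recording time: 274,878 / 99.256 = 2,769 s ≈ 46.2 minutes.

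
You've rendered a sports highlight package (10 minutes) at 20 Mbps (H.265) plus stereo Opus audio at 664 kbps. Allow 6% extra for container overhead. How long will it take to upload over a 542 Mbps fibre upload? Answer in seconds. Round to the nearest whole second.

10 min = 600 s
Audio: 664 kbps = 0.664 Mbps.
Total bitrate: 20.664 Mbps.
File: 20.664 Mbps × 600 s = 12398.4 Mb.
With 6% container overhead: ×1.06. → 13142.3 Mb.
At 542 Mbps: 13142.3 / 542 = 24.2 s ≈ 24.2 seconds.

24 seconds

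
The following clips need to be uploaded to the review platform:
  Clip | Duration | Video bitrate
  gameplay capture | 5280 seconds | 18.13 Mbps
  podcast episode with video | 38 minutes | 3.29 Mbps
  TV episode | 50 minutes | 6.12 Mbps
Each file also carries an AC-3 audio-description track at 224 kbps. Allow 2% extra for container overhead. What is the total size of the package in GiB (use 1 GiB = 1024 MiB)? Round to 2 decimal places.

Audio: 224 kbps = 0.224 Mbps.
gameplay capture: 18.354 Mbps × 5280 s × 1.02 = 98847.3 Mb
podcast episode with video: 3.514 Mbps × 2280 s × 1.02 = 8172.2 Mb
TV episode: 6.344 Mbps × 3000 s × 1.02 = 19412.6 Mb
Total: 126432.1 Mb = 15804.0 MB.
= 14.72 GiB.

14.72 GiB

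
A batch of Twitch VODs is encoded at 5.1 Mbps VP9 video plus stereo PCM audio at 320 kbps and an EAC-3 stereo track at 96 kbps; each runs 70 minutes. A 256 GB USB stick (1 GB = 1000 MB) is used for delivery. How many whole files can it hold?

88

70 min = 4200 s
Audio total: 320 + 96 = 416 kbps = 0.416 Mbps.
Total bitrate: 5.516 Mbps.
Per item: 5.516 Mbps × 4200 s = 23,167 Mb = 2,896 MB.
Capacity: 256 GB = 2,048,000 Mb; 88.40 items → 88 complete.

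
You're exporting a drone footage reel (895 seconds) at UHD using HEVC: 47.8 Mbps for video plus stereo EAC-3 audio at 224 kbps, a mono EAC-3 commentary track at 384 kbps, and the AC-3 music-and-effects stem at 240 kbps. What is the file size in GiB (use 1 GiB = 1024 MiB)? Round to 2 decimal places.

5.07 GiB

Audio total: 224 + 384 + 240 = 848 kbps = 0.848 Mbps.
Total bitrate: 47.8 + 0.848 = 48.648 Mbps.
Stream data: 48.648 Mbps × 895 s = 43540.0 Mb.
43,540 Mb = 5,442,495,000 bytes ÷ 1,073,741,824 = 5.069 GiB.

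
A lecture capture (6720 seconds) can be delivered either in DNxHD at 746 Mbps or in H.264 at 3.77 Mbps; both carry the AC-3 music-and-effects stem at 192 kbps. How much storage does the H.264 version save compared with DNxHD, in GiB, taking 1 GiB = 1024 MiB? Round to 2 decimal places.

580.65 GiB

Audio: 192 kbps = 0.192 Mbps.
DNxHD: 746.192 Mbps × 6720 s = 5014410.2 Mb = 583.754 GiB.
H.264: 3.962 Mbps × 6720 s = 26624.6 Mb = 3.100 GiB.
Saving: 583.754 − 3.100 = 580.655 GiB.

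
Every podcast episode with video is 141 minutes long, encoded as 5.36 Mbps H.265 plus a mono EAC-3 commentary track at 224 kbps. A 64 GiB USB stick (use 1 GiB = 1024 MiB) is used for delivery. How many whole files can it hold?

141 min = 8460 s
Audio: 224 kbps = 0.224 Mbps.
Total bitrate: 5.584 Mbps.
Per item: 5.584 Mbps × 8460 s = 47,241 Mb = 5,905 MB.
Capacity: 64 GiB = 549,756 Mb; 11.64 items → 11 complete.

11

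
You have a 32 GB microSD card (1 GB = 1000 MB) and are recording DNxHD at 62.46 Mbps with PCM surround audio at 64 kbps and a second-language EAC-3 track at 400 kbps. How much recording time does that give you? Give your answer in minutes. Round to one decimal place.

Audio total: 64 + 400 = 464 kbps = 0.464 Mbps.
Total bitrate: 62.46 + 0.464 = 62.924 Mbps.
Capacity: 32 GB = 256,000 Mb.
Recording time: 256,000 / 62.924 = 4,068 s ≈ 67.8 minutes.

67.8 minutes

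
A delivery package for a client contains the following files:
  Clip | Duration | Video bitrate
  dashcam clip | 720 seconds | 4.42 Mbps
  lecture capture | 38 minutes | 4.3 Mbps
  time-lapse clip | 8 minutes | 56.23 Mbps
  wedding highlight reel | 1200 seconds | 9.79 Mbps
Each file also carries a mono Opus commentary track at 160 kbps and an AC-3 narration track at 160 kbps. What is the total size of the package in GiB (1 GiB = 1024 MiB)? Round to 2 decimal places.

Audio total: 160 + 160 = 320 kbps = 0.320 Mbps.
dashcam clip: 4.740 Mbps × 720 s = 3412.8 Mb
lecture capture: 4.620 Mbps × 2280 s = 10533.6 Mb
time-lapse clip: 56.550 Mbps × 480 s = 27144.0 Mb
wedding highlight reel: 10.110 Mbps × 1200 s = 12132.0 Mb
Total: 53222.4 Mb = 6652.8 MB.
= 6.196 GiB.

6.20 GiB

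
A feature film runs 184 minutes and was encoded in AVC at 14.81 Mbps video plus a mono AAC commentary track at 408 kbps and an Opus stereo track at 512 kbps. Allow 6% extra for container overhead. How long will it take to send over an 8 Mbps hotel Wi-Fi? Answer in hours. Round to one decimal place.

184 min = 11040 s
Audio total: 408 + 512 = 920 kbps = 0.920 Mbps.
Total bitrate: 15.730 Mbps.
File: 15.730 Mbps × 11040 s = 173659.2 Mb.
With 6% container overhead: ×1.06. → 184078.8 Mb.
At 8 Mbps: 184078.8 / 8 = 23009.8 s ≈ 6.39 hours.

6.4 hours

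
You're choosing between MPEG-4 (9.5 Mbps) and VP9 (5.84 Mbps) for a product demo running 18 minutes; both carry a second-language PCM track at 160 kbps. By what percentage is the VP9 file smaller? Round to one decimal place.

37.9%

18 min = 1080 s
Audio: 160 kbps = 0.160 Mbps.
MPEG-4: 9.660 Mbps × 1080 s = 10432.8 Mb = 1.215 GiB.
VP9: 6.000 Mbps × 1080 s = 6480.0 Mb = 0.754 GiB.
Reduction: (1 − 0.754/1.215) × 100 = 37.89%.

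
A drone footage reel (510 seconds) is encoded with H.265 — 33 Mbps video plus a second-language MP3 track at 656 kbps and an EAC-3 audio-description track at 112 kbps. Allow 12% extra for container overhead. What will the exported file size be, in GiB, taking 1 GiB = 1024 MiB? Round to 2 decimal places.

Audio total: 656 + 112 = 768 kbps = 0.768 Mbps.
Total bitrate: 33 + 0.768 = 33.768 Mbps.
Stream data: 33.768 Mbps × 510 s = 17221.7 Mb.
With 12% container overhead: ×1.12.
19,288 Mb = 2,411,035,200 bytes ÷ 1,073,741,824 = 2.245 GiB.

2.25 GiB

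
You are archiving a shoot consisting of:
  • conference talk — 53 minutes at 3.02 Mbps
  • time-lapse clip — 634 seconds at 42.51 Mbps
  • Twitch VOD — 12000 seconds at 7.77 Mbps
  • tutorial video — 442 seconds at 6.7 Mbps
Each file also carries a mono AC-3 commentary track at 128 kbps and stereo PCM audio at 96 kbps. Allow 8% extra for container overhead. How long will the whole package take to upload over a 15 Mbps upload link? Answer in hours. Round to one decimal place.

2.7 hours

Audio total: 128 + 96 = 224 kbps = 0.224 Mbps.
conference talk: 3.244 Mbps × 3180 s × 1.08 = 11141.2 Mb
time-lapse clip: 42.734 Mbps × 634 s × 1.08 = 29260.8 Mb
Twitch VOD: 7.994 Mbps × 12000 s × 1.08 = 103602.2 Mb
tutorial video: 6.924 Mbps × 442 s × 1.08 = 3305.2 Mb
Total: 147309.5 Mb = 18413.7 MB.
At 15 Mbps: 147309.5 / 15 = 9821 s ≈ 2.73 hours.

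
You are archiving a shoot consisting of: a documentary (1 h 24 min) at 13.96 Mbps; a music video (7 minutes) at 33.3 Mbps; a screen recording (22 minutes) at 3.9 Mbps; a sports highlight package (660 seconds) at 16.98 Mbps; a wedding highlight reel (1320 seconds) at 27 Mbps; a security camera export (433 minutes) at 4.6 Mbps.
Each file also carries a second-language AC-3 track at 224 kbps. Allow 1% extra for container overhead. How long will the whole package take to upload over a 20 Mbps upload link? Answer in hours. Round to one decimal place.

3.7 hours

Audio: 224 kbps = 0.224 Mbps.
documentary: 14.184 Mbps × 5040 s × 1.01 = 72202.2 Mb
music video: 33.524 Mbps × 420 s × 1.01 = 14220.9 Mb
screen recording: 4.124 Mbps × 1320 s × 1.01 = 5498.1 Mb
sports highlight package: 17.204 Mbps × 660 s × 1.01 = 11468.2 Mb
wedding highlight reel: 27.224 Mbps × 1320 s × 1.01 = 36295.0 Mb
security camera export: 4.824 Mbps × 25980 s × 1.01 = 126580.8 Mb
Total: 266265.2 Mb = 33283.2 MB.
At 20 Mbps: 266265.2 / 20 = 13313 s ≈ 3.7 hours.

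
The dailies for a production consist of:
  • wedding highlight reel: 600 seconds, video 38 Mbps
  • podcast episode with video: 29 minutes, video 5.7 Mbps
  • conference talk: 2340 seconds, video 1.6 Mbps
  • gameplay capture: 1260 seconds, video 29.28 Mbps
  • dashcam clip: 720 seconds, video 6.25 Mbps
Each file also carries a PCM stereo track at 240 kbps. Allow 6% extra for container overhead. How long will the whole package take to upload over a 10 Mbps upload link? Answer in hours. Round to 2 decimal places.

Audio: 240 kbps = 0.240 Mbps.
wedding highlight reel: 38.240 Mbps × 600 s × 1.06 = 24320.6 Mb
podcast episode with video: 5.940 Mbps × 1740 s × 1.06 = 10955.7 Mb
conference talk: 1.840 Mbps × 2340 s × 1.06 = 4563.9 Mb
gameplay capture: 29.520 Mbps × 1260 s × 1.06 = 39426.9 Mb
dashcam clip: 6.490 Mbps × 720 s × 1.06 = 4953.2 Mb
Total: 84220.4 Mb = 10527.5 MB.
At 10 Mbps: 84220.4 / 10 = 8422 s ≈ 2.34 hours.

2.34 hours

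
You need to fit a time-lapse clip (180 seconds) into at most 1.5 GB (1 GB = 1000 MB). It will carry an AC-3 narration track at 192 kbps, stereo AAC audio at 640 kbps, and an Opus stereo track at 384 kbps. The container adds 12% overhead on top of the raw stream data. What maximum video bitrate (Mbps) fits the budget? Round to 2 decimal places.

Budget: 1.5 GB = 12000.0 Mb.
Stream payload after overhead: 12000.0 / 1.12 = 10714.3 Mb.
Total bitrate budget: 10714.3 Mb / 180 s = 59.524 Mbps.
Audio total: 192 + 640 + 384 = 1216 kbps = 1.216 Mbps.
Video: 59.524 − 1.216 = 58.308 Mbps.

58.31 Mbps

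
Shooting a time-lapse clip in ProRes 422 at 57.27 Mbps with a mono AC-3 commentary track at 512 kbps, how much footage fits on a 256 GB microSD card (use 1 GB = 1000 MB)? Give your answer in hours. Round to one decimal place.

Audio: 512 kbps = 0.512 Mbps.
Total bitrate: 57.27 + 0.512 = 57.782 Mbps.
Capacity: 256 GB = 2,048,000 Mb.
Recording time: 2,048,000 / 57.782 = 35,444 s ≈ 9.85 hours.

9.8 hours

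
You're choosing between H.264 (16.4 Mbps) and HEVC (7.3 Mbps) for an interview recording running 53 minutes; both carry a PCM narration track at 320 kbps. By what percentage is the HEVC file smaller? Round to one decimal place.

54.4%

53 min = 3180 s
Audio: 320 kbps = 0.320 Mbps.
H.264: 16.720 Mbps × 3180 s = 53169.6 Mb = 6.190 GiB.
HEVC: 7.620 Mbps × 3180 s = 24231.6 Mb = 2.821 GiB.
Reduction: (1 − 2.821/6.190) × 100 = 54.43%.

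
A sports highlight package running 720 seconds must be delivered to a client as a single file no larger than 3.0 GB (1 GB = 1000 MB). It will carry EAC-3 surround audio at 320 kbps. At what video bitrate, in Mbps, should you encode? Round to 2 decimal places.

Budget: 3.0 GB = 24000.0 Mb.
Total bitrate budget: 24000.0 Mb / 720 s = 33.333 Mbps.
Audio: 320 kbps = 0.320 Mbps.
Video: 33.333 − 0.320 = 33.013 Mbps.

33.01 Mbps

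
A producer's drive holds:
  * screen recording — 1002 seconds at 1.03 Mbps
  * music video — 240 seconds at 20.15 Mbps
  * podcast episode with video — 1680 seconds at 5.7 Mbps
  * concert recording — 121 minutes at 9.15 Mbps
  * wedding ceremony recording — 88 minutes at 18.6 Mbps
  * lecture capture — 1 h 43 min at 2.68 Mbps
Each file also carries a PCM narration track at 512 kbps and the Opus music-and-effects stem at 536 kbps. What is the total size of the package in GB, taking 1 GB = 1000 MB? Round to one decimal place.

Audio total: 512 + 536 = 1048 kbps = 1.048 Mbps.
screen recording: 2.078 Mbps × 1002 s = 2082.2 Mb
music video: 21.198 Mbps × 240 s = 5087.5 Mb
podcast episode with video: 6.748 Mbps × 1680 s = 11336.6 Mb
concert recording: 10.198 Mbps × 7260 s = 74037.5 Mb
wedding ceremony recording: 19.648 Mbps × 5280 s = 103741.4 Mb
lecture capture: 3.728 Mbps × 6180 s = 23039.0 Mb
Total: 219324.3 Mb = 27415.5 MB.
= 27.42 GB.

27.4 GB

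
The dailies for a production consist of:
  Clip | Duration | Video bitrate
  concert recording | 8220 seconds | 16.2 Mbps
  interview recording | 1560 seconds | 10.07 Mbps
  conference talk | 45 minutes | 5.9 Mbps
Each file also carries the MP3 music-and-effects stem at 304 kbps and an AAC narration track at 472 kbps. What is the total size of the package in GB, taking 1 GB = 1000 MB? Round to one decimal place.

Audio total: 304 + 472 = 776 kbps = 0.776 Mbps.
concert recording: 16.976 Mbps × 8220 s = 139542.7 Mb
interview recording: 10.846 Mbps × 1560 s = 16919.8 Mb
conference talk: 6.676 Mbps × 2700 s = 18025.2 Mb
Total: 174487.7 Mb = 21811.0 MB.
= 21.81 GB.

21.8 GB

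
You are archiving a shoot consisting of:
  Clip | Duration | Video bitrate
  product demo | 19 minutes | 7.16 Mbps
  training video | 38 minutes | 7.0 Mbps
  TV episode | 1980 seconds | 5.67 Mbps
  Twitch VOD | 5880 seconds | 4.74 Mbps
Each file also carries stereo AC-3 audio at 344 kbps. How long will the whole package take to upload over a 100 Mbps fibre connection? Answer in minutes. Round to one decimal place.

11.2 minutes

Audio: 344 kbps = 0.344 Mbps.
product demo: 7.504 Mbps × 1140 s = 8554.6 Mb
training video: 7.344 Mbps × 2280 s = 16744.3 Mb
TV episode: 6.014 Mbps × 1980 s = 11907.7 Mb
Twitch VOD: 5.084 Mbps × 5880 s = 29893.9 Mb
Total: 67100.5 Mb = 8387.6 MB.
At 100 Mbps: 67100.5 / 100 = 671 s ≈ 11.2 minutes.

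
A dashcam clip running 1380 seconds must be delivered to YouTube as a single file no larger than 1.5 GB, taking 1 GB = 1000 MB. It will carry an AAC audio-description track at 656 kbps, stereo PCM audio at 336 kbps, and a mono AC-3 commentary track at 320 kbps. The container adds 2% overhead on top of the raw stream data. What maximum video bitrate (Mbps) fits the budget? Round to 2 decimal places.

Budget: 1.5 GB = 12000.0 Mb.
Stream payload after overhead: 12000.0 / 1.02 = 11764.7 Mb.
Total bitrate budget: 11764.7 Mb / 1380 s = 8.525 Mbps.
Audio total: 656 + 336 + 320 = 1312 kbps = 1.312 Mbps.
Video: 8.525 − 1.312 = 7.213 Mbps.

7.21 Mbps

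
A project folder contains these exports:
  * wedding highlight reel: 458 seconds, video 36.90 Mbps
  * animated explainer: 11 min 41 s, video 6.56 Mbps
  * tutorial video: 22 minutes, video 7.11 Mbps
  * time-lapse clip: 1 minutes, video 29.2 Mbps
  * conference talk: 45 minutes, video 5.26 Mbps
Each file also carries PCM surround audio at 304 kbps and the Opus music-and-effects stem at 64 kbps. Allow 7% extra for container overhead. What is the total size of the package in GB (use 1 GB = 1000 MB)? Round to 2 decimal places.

Audio total: 304 + 64 = 368 kbps = 0.368 Mbps.
wedding highlight reel: 37.268 Mbps × 458 s × 1.07 = 18263.6 Mb
animated explainer: 6.928 Mbps × 701 s × 1.07 = 5196.5 Mb
tutorial video: 7.478 Mbps × 1320 s × 1.07 = 10561.9 Mb
time-lapse clip: 29.568 Mbps × 60 s × 1.07 = 1898.3 Mb
conference talk: 5.628 Mbps × 2700 s × 1.07 = 16259.3 Mb
Total: 52179.5 Mb = 6522.4 MB.
= 6.522 GB.

6.52 GB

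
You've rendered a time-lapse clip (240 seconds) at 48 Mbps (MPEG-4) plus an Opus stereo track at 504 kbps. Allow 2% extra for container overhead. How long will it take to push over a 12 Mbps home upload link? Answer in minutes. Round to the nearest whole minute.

Audio: 504 kbps = 0.504 Mbps.
Total bitrate: 48.504 Mbps.
File: 48.504 Mbps × 240 s = 11641.0 Mb.
With 2% container overhead: ×1.02. → 11873.8 Mb.
At 12 Mbps: 11873.8 / 12 = 989.5 s ≈ 16.5 minutes.

16 minutes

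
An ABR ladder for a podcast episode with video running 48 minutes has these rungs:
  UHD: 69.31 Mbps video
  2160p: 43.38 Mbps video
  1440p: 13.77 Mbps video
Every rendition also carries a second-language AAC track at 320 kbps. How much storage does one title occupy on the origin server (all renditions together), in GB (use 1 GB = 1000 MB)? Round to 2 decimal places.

45.87 GB

48 min = 2880 s
Audio: 320 kbps = 0.320 Mbps.
Sum of rendition bitrates: (69.31+0.320) + (43.38+0.320) + (13.77+0.320) = 127.420 Mbps.
× 2880 s = 366,970 Mb = 45,871 MB = 45.87 GB.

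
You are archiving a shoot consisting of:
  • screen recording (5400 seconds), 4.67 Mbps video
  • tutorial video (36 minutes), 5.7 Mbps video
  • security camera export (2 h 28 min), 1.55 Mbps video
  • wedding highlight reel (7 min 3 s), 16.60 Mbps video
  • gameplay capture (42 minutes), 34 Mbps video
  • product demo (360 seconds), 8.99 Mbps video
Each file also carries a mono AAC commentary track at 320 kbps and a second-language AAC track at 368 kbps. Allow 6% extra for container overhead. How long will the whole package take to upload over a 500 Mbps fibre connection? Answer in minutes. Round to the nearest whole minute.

6 minutes

Audio total: 320 + 368 = 688 kbps = 0.688 Mbps.
screen recording: 5.358 Mbps × 5400 s × 1.06 = 30669.2 Mb
tutorial video: 6.388 Mbps × 2160 s × 1.06 = 14626.0 Mb
security camera export: 2.238 Mbps × 8880 s × 1.06 = 21065.8 Mb
wedding highlight reel: 17.288 Mbps × 423 s × 1.06 = 7751.6 Mb
gameplay capture: 34.688 Mbps × 2520 s × 1.06 = 92658.6 Mb
product demo: 9.678 Mbps × 360 s × 1.06 = 3693.1 Mb
Total: 170464.3 Mb = 21308.0 MB.
At 500 Mbps: 170464.3 / 500 = 341 s ≈ 5.68 minutes.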